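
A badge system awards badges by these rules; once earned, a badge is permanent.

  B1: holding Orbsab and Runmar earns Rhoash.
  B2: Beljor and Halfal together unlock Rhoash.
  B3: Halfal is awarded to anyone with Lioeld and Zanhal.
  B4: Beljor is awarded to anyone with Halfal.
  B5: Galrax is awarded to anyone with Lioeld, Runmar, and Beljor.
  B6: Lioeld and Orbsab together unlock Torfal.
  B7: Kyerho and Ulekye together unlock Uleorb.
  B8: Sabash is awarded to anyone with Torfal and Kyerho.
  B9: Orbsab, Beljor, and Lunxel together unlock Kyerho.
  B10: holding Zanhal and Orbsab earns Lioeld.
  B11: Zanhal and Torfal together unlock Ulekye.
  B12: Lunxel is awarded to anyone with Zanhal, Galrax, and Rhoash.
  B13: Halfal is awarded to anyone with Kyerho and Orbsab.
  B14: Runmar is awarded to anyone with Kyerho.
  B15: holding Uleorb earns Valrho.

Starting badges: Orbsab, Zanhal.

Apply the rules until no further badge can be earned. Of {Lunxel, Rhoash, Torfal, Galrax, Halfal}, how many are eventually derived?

With Zanhal and Orbsab, Lioeld is earned (B10).
With Lioeld and Zanhal, Halfal is earned (B3).
With Lioeld and Orbsab, Torfal is earned (B6).
With Halfal, Beljor is earned (B4).
With Beljor and Halfal, Rhoash is earned (B2).
Lunxel would need Zanhal, Galrax, and Rhoash (B12), but Galrax is never earned.
Rhoash: reached.
Torfal: reached.
Galrax would need Lioeld, Runmar, and Beljor (B5), but Runmar is never earned.
Halfal: reached.
Reached: Rhoash, Torfal, and Halfal — 3 of the 5.

3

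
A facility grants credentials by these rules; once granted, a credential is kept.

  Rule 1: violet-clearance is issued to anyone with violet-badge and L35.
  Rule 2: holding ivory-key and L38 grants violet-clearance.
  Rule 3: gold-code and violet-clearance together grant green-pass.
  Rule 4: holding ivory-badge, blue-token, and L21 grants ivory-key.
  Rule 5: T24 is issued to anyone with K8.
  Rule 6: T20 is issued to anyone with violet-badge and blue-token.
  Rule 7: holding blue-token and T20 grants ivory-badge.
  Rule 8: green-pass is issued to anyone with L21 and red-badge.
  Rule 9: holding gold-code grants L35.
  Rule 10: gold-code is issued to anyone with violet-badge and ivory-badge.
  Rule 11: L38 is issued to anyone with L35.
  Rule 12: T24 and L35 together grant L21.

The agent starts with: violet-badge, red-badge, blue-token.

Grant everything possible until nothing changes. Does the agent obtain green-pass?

Holding violet-badge and blue-token grants T20 (Rule 6).
Holding blue-token and T20 grants ivory-badge (Rule 7).
Holding violet-badge and ivory-badge grants gold-code (Rule 10).
Holding gold-code grants L35 (Rule 9).
Holding violet-badge and L35 grants violet-clearance (Rule 1).
Holding gold-code and violet-clearance grants green-pass (Rule 3).

Yes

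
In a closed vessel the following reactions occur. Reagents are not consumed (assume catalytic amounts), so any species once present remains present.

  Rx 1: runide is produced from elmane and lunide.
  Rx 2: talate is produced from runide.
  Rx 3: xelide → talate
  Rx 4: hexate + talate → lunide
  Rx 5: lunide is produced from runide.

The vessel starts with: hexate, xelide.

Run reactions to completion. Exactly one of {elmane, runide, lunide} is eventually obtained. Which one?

lunide

xelide present → talate forms (Rx 3).
hexate and talate present → lunide forms (Rx 4).
runide would need elmane and lunide (Rx 1), but elmane never forms. No rule produces elmane, and it is not given.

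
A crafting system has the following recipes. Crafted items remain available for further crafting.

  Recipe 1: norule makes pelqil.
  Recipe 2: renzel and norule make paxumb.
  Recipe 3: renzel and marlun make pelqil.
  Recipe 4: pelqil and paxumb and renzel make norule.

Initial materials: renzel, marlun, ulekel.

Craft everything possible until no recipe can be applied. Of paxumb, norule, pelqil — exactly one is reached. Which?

renzel and marlun → pelqil (Recipe 3).
norule would need pelqil, paxumb, and renzel (Recipe 4), but paxumb is never obtained. paxumb would need renzel and norule (Recipe 2), but norule is never obtained.

pelqil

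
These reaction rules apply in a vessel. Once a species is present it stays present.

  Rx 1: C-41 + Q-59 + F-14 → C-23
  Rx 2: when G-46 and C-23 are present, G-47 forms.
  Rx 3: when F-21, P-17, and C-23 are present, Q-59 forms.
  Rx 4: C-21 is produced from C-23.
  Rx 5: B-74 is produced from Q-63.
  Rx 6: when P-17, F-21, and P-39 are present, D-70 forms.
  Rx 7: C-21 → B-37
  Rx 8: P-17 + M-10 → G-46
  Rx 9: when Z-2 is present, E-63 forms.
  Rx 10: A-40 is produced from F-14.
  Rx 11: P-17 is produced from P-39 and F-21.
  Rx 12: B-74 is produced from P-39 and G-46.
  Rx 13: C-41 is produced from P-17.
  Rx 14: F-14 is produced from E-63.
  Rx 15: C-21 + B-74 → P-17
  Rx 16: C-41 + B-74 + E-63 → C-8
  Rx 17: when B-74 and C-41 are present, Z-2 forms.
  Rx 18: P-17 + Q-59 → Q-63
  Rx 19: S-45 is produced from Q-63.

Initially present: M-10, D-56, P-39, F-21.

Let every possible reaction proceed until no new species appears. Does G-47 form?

G-47 would need G-46 and C-23 (Rx 2), but C-23 never forms.

No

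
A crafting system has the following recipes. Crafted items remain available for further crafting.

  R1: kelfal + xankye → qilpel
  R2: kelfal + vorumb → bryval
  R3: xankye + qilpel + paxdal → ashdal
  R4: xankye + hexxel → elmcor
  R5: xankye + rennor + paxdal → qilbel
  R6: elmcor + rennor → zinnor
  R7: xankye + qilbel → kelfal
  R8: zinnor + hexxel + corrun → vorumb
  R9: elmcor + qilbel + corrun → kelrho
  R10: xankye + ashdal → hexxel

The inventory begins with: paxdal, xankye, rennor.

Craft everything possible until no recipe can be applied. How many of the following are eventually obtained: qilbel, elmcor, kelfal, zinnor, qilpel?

5

xankye + rennor + paxdal → qilbel (R5).
xankye + qilbel → kelfal (R7).
kelfal + xankye → qilpel (R1).
Using R3, xankye, qilpel, and paxdal make ashdal.
Using R10, xankye and ashdal make hexxel.
xankye + hexxel → elmcor (R4).
elmcor + rennor → zinnor (R6).
qilbel: reached.
elmcor: reached.
kelfal: reached.
zinnor: reached.
qilpel: reached.
All 5 are reached.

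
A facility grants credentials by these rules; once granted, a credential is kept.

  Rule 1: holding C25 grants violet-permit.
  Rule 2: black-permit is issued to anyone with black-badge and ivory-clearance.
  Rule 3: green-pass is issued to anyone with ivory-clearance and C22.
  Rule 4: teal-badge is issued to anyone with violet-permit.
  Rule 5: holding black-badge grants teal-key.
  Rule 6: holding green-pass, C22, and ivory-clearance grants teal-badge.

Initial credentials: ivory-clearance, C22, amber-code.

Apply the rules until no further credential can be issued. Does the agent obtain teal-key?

No

teal-key would need black-badge (Rule 5), but black-badge is never granted.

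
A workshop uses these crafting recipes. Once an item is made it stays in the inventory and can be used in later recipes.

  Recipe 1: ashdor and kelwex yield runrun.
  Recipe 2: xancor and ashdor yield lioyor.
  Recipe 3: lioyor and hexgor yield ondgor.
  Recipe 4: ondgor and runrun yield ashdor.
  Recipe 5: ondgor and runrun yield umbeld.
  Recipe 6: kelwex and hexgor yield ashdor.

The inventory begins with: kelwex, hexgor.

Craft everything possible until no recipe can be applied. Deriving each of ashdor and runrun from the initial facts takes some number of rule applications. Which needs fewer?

ashdor: Using Recipe 6, kelwex and hexgor make ashdor. [1 rule application]
runrun: Using Recipe 6, kelwex and hexgor make ashdor. Using Recipe 1, ashdor and kelwex make runrun. [2 rule applications]
ashdor needs fewer.

ashdor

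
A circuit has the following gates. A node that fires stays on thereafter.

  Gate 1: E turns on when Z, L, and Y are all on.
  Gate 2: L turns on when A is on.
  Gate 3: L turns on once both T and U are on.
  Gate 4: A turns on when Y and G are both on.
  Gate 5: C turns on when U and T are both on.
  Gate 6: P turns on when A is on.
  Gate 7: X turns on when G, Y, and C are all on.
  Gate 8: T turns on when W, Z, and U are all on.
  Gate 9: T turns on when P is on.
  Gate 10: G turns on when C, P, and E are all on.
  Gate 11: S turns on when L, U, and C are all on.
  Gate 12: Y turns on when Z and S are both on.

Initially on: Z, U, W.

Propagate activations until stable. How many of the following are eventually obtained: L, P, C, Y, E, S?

5

Gate 8: W, Z, and U on → T on.
Gate 5: U and T on → C on.
T and U are on, so L turns on (Gate 3).
Gate 11: L, U, and C on → S on.
Gate 12: Z and S on → Y on.
Gate 1: Z, L, and Y on → E on.
L: reached.
P would need A (Gate 6), but A never turns on.
C: reached.
Y: reached.
E: reached.
S: reached.
Reached: L, C, Y, E, and S — 5 of the 6.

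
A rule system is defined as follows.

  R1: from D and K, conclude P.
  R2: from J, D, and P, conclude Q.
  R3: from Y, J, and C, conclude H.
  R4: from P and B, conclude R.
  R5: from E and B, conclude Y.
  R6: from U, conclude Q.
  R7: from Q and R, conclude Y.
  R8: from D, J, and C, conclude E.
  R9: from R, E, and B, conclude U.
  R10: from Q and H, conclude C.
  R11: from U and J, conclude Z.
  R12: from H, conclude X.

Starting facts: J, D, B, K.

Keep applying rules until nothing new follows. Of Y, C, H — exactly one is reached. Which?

D and K hold, so P follows (R1).
From P and B, R4 gives R.
From J, D, and P, R2 gives Q.
From Q and R, R7 gives Y.
C would need Q and H (R10), but H is never established. H would need Y, J, and C (R3), but C is never established.

Y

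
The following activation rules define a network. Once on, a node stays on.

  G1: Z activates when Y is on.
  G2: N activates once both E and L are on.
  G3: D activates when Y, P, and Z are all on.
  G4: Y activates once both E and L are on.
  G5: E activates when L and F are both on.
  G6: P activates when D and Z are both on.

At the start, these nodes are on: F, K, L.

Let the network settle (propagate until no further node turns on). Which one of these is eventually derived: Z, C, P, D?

L and F are on, so E activates (G5).
E and L are on, so Y activates (G4).
Y is on, so Z activates (G1).
D would need Y, P, and Z (G3), but P never turns on. No rule produces C, and it is not given. P would need D and Z (G6), but D never turns on.

Z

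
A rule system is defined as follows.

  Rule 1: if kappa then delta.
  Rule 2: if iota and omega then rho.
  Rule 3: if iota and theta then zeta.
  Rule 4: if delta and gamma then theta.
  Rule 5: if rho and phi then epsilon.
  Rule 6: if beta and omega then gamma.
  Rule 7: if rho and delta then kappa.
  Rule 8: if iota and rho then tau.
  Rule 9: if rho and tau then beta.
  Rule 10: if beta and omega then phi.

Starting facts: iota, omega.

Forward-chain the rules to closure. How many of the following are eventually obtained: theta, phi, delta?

1

From iota and omega, Rule 2 gives rho.
iota and rho hold, so tau follows (Rule 8).
From rho and tau, Rule 9 gives beta.
beta and omega hold, so phi follows (Rule 10).
theta would need delta and gamma (Rule 4), but delta is never established.
phi: reached.
delta would need kappa (Rule 1), but kappa is never established.
Reached: phi — 1 of the 3.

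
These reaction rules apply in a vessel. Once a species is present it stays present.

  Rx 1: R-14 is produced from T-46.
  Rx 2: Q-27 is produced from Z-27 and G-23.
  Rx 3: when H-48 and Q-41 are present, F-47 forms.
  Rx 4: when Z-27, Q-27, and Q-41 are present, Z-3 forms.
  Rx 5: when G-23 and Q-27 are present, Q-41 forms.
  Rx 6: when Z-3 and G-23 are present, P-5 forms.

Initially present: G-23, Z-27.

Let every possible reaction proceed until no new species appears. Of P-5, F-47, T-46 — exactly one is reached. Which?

P-5

Z-27 and G-23 present → Q-27 forms (Rx 2).
G-23 and Q-27 present → Q-41 forms (Rx 5).
Z-27, Q-27, and Q-41 present → Z-3 forms (Rx 4).
Z-3 and G-23 present → P-5 forms (Rx 6).
F-47 would need H-48 and Q-41 (Rx 3), but H-48 never forms. No rule produces T-46, and it is not given.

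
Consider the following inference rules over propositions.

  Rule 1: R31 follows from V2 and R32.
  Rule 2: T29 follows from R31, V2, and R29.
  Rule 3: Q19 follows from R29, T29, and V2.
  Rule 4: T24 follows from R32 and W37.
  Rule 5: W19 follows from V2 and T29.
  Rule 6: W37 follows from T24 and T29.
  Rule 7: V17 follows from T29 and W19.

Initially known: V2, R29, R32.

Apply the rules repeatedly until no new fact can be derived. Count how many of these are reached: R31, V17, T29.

3

V2 and R32 hold, so R31 follows (Rule 1).
From R31, V2, and R29, Rule 2 gives T29.
V2 and T29 hold, so W19 follows (Rule 5).
From T29 and W19, Rule 7 gives V17.
R31: reached.
V17: reached.
T29: reached.
All 3 are reached.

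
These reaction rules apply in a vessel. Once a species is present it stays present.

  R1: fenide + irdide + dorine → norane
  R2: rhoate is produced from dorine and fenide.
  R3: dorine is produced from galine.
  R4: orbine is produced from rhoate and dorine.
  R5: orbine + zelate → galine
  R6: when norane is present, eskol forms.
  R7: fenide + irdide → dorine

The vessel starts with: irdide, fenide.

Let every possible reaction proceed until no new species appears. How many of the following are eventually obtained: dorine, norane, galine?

2

fenide and irdide present → dorine forms (R7).
fenide, irdide, and dorine present → norane forms (R1).
dorine: reached.
norane: reached.
galine would need orbine and zelate (R5), but zelate never forms.
Reached: dorine and norane — 2 of the 3.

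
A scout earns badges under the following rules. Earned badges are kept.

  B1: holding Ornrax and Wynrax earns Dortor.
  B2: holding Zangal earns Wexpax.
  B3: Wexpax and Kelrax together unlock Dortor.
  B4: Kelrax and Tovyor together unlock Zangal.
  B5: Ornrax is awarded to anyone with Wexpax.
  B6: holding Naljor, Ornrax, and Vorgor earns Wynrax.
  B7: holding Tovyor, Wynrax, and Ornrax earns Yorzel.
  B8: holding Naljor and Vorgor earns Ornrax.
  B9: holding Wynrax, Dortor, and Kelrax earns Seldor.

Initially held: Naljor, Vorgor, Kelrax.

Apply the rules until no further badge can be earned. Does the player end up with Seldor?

Yes

With Naljor and Vorgor, Ornrax is earned (B8).
With Naljor, Ornrax, and Vorgor, Wynrax is earned (B6).
With Ornrax and Wynrax, Dortor is earned (B1).
With Wynrax, Dortor, and Kelrax, Seldor is earned (B9).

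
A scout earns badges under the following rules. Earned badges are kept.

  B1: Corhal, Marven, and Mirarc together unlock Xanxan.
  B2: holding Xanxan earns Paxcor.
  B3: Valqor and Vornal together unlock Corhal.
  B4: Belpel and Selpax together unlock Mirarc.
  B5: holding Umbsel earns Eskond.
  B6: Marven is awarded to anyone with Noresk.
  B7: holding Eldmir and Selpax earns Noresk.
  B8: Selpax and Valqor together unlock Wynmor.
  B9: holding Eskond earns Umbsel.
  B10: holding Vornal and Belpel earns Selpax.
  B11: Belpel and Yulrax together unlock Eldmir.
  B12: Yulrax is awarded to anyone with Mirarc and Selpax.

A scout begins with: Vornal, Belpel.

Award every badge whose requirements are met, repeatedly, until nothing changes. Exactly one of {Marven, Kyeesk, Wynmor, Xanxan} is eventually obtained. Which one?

With Vornal and Belpel, Selpax is earned (B10).
With Belpel and Selpax, Mirarc is earned (B4).
With Mirarc and Selpax, Yulrax is earned (B12).
With Belpel and Yulrax, Eldmir is earned (B11).
With Eldmir and Selpax, Noresk is earned (B7).
With Noresk, Marven is earned (B6).
Xanxan would need Corhal, Marven, and Mirarc (B1), but Corhal is never earned. No rule produces Kyeesk, and it is not given. Wynmor would need Selpax and Valqor (B8), but Valqor is never earned.

Marven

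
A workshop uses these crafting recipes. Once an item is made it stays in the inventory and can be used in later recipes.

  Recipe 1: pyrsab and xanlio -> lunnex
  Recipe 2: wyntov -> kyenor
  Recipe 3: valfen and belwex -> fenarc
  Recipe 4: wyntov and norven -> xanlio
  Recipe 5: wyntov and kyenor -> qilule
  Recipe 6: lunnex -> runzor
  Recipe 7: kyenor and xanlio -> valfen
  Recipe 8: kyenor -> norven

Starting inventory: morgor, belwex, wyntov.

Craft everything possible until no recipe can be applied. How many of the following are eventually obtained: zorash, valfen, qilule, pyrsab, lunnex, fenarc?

wyntov -> kyenor (Recipe 2).
Using Recipe 5, wyntov and kyenor make qilule.
Using Recipe 8, kyenor makes norven.
wyntov and norven -> xanlio (Recipe 4).
Using Recipe 7, kyenor and xanlio make valfen.
valfen and belwex -> fenarc (Recipe 3).
No rule produces zorash, and it is not given.
valfen: reached.
qilule: reached.
No rule produces pyrsab, and it is not given.
lunnex would need pyrsab and xanlio (Recipe 1), but pyrsab is never obtained.
fenarc: reached.
Reached: valfen, qilule, and fenarc — 3 of the 6.

3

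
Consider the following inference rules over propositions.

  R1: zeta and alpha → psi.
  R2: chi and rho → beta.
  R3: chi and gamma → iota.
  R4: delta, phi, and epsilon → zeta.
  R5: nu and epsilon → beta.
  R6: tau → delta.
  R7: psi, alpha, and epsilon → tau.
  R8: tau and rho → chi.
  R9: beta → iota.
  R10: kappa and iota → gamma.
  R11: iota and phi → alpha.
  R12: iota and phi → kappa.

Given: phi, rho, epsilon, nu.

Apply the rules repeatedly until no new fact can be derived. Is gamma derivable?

Yes

From nu and epsilon, R5 gives beta.
beta holds, so iota follows (R9).
From iota and phi, R12 gives kappa.
From kappa and iota, R10 gives gamma.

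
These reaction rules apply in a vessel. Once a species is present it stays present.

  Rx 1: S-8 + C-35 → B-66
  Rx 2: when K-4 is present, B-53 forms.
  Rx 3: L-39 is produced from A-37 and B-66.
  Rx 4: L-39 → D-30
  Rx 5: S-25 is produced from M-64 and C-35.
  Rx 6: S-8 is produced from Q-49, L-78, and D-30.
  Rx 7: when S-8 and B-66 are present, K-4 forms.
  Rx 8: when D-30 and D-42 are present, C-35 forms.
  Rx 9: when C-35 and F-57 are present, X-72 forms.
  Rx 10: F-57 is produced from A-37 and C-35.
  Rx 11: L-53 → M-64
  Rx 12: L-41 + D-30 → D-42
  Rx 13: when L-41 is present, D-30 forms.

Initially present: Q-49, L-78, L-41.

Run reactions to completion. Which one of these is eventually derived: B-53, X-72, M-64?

B-53

L-41 present → D-30 forms (Rx 13).
Q-49, L-78, and D-30 present → S-8 forms (Rx 6).
L-41 and D-30 present → D-42 forms (Rx 12).
D-30 and D-42 present → C-35 forms (Rx 8).
S-8 and C-35 present → B-66 forms (Rx 1).
S-8 and B-66 present → K-4 forms (Rx 7).
K-4 present → B-53 forms (Rx 2).
X-72 would need C-35 and F-57 (Rx 9), but F-57 never forms. M-64 would need L-53 (Rx 11), but L-53 never forms.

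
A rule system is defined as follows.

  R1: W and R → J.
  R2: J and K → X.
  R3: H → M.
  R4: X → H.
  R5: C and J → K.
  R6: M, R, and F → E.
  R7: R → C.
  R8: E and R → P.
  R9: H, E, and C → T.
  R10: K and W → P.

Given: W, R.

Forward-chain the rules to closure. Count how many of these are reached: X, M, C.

3

W and R hold, so J follows (R1).
From R, R7 gives C.
From C and J, R5 gives K.
J and K hold, so X follows (R2).
X holds, so H follows (R4).
H holds, so M follows (R3).
X: reached.
M: reached.
C: reached.
All 3 are reached.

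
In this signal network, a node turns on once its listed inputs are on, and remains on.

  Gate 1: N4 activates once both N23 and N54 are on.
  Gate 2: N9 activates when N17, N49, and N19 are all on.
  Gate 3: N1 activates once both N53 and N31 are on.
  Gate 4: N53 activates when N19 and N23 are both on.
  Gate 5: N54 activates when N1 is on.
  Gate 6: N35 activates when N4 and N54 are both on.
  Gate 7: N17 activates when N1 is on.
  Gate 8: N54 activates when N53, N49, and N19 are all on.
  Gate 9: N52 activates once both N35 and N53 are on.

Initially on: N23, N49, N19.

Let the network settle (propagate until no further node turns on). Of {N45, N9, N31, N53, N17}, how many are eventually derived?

Gate 4: N19 and N23 on → N53 on.
No rule produces N45, and it is not given.
N9 would need N17, N49, and N19 (Gate 2), but N17 never turns on.
No rule produces N31, and it is not given.
N53: reached.
N17 would need N1 (Gate 7), but N1 never turns on.
Reached: N53 — 1 of the 5.

1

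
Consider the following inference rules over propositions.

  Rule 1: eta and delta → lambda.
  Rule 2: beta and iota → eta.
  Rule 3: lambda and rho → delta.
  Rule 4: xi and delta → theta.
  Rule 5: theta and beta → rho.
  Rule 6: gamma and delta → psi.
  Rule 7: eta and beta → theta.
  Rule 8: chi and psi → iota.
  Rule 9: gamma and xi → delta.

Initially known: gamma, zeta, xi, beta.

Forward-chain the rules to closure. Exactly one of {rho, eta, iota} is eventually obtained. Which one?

From gamma and xi, Rule 9 gives delta.
xi and delta hold, so theta follows (Rule 4).
theta and beta hold, so rho follows (Rule 5).
iota would need chi and psi (Rule 8), but chi is never established. eta would need beta and iota (Rule 2), but iota is never established.

rho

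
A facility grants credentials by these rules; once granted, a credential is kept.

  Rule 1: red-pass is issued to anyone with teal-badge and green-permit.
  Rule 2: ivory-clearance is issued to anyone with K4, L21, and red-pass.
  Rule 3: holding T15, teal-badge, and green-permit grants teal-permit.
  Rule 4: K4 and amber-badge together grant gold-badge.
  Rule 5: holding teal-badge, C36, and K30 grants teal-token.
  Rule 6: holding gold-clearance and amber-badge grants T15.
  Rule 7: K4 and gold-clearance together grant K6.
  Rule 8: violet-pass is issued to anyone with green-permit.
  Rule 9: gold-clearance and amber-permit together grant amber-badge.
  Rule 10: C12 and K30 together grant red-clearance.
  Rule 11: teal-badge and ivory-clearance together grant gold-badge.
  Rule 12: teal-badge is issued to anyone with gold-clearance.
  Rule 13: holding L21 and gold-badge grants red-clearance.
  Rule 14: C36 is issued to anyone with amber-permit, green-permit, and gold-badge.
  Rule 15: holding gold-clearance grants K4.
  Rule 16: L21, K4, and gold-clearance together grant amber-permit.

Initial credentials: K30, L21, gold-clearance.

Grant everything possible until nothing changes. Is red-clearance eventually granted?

Yes

Holding gold-clearance grants K4 (Rule 15).
Holding L21, K4, and gold-clearance grants amber-permit (Rule 16).
Holding gold-clearance and amber-permit grants amber-badge (Rule 9).
Holding K4 and amber-badge grants gold-badge (Rule 4).
Holding L21 and gold-badge grants red-clearance (Rule 13).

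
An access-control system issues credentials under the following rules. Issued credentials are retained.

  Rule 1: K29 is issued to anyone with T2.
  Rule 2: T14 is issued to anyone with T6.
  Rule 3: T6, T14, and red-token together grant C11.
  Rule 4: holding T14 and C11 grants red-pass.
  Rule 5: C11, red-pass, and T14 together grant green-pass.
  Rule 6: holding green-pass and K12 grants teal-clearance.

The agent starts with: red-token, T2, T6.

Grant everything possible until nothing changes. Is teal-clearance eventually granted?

teal-clearance would need green-pass and K12 (Rule 6), but K12 is never granted.

No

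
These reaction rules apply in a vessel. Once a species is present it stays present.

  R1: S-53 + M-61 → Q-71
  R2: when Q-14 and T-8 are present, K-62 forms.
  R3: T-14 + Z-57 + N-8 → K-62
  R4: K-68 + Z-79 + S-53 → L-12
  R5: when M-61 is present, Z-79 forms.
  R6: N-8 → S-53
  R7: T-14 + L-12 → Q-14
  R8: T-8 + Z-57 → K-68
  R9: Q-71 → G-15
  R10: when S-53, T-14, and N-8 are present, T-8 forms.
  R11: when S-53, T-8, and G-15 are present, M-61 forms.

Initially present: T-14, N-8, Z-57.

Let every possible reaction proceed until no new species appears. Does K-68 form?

N-8 present → S-53 forms (R6).
S-53, T-14, and N-8 present → T-8 forms (R10).
T-8 and Z-57 present → K-68 forms (R8).

Yes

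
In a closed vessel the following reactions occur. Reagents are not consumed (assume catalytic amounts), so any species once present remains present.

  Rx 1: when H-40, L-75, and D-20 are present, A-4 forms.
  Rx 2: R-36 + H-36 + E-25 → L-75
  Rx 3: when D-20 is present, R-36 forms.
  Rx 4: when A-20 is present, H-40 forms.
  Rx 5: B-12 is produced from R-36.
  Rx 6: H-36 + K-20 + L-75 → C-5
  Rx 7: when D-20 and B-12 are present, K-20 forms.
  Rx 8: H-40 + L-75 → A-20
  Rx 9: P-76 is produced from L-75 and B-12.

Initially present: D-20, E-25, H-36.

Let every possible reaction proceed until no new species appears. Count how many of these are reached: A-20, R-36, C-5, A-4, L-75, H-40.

3

D-20 present → R-36 forms (Rx 3).
R-36, H-36, and E-25 present → L-75 forms (Rx 2).
R-36 present → B-12 forms (Rx 5).
D-20 and B-12 present → K-20 forms (Rx 7).
H-36, K-20, and L-75 present → C-5 forms (Rx 6).
A-20 would need H-40 and L-75 (Rx 8), but H-40 never forms.
R-36: reached.
C-5: reached.
A-4 would need H-40, L-75, and D-20 (Rx 1), but H-40 never forms.
L-75: reached.
H-40 would need A-20 (Rx 4), but A-20 never forms.
Reached: R-36, C-5, and L-75 — 3 of the 6.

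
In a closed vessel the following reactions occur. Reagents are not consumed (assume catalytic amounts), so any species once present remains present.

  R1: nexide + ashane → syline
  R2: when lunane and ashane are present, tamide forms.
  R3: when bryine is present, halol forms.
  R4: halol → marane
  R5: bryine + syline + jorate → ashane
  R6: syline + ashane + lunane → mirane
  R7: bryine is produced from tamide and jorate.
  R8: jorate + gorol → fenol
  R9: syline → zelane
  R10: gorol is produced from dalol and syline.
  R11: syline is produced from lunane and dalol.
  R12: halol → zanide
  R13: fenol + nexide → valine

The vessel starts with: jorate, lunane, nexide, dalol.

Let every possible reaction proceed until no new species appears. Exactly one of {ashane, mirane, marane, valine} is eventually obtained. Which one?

valine

lunane and dalol present → syline forms (R11).
dalol and syline present → gorol forms (R10).
jorate and gorol present → fenol forms (R8).
fenol and nexide present → valine forms (R13).
mirane would need syline, ashane, and lunane (R6), but ashane never forms. marane would need halol (R4), but halol never forms. ashane would need bryine, syline, and jorate (R5), but bryine never forms.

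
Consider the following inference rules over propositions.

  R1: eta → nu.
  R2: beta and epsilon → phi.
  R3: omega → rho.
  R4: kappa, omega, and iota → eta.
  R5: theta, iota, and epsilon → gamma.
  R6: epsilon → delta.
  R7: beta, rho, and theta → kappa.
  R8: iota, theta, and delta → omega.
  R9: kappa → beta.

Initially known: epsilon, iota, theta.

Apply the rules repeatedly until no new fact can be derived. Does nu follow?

No

nu would need eta (R1), but eta is never established.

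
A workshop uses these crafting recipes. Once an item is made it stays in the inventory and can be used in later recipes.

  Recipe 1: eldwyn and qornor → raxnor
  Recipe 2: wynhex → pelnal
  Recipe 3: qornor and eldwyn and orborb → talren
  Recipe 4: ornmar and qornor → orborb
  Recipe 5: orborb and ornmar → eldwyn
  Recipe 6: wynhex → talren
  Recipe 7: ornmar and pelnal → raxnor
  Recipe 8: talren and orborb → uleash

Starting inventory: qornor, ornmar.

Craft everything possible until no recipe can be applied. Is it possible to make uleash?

ornmar and qornor → orborb (Recipe 4).
Using Recipe 5, orborb and ornmar make eldwyn.
qornor and eldwyn and orborb → talren (Recipe 3).
Using Recipe 8, talren and orborb make uleash.

Yes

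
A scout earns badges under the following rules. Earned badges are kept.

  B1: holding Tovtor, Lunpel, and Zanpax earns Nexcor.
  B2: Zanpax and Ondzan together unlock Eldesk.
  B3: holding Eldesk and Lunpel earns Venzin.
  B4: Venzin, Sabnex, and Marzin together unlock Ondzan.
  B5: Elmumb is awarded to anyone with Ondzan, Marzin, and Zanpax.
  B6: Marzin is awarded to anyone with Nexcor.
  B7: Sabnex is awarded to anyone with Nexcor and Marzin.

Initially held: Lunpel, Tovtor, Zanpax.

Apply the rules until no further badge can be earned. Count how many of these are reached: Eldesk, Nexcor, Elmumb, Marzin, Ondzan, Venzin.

With Tovtor, Lunpel, and Zanpax, Nexcor is earned (B1).
With Nexcor, Marzin is earned (B6).
Eldesk would need Zanpax and Ondzan (B2), but Ondzan is never earned.
Nexcor: reached.
Elmumb would need Ondzan, Marzin, and Zanpax (B5), but Ondzan is never earned.
Marzin: reached.
Ondzan would need Venzin, Sabnex, and Marzin (B4), but Venzin is never earned.
Venzin would need Eldesk and Lunpel (B3), but Eldesk is never earned.
Reached: Nexcor and Marzin — 2 of the 6.

2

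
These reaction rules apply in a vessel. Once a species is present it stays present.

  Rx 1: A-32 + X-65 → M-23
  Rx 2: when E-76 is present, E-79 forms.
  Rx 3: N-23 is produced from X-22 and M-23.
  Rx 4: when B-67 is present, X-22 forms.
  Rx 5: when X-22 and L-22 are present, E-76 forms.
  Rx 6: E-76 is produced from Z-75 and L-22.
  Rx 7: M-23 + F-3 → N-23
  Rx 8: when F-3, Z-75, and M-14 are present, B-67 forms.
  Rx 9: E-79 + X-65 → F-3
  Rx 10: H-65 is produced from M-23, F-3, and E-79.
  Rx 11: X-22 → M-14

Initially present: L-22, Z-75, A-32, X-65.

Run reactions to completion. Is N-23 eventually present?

A-32 and X-65 present → M-23 forms (Rx 1).
Z-75 and L-22 present → E-76 forms (Rx 6).
E-76 present → E-79 forms (Rx 2).
E-79 and X-65 present → F-3 forms (Rx 9).
M-23 and F-3 present → N-23 forms (Rx 7).

Yes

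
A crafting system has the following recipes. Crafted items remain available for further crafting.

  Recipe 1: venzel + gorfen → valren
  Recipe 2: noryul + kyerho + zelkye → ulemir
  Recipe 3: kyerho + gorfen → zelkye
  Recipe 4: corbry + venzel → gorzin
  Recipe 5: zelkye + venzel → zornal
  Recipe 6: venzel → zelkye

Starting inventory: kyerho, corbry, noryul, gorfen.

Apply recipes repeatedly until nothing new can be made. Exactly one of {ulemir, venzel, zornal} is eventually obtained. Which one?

ulemir

Using Recipe 3, kyerho and gorfen make zelkye.
noryul + kyerho + zelkye → ulemir (Recipe 2).
No rule produces venzel, and it is not given. zornal would need zelkye and venzel (Recipe 5), but venzel is never obtained.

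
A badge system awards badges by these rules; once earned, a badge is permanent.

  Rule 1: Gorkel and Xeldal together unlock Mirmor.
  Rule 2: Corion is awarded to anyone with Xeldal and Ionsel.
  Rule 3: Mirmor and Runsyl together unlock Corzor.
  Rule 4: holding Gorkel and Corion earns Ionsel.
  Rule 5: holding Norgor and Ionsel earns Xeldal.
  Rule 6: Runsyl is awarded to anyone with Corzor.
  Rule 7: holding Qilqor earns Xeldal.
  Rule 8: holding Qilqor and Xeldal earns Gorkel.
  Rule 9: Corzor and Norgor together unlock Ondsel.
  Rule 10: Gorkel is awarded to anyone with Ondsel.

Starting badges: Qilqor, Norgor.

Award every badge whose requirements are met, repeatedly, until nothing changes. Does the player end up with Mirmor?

With Qilqor, Xeldal is earned (Rule 7).
With Qilqor and Xeldal, Gorkel is earned (Rule 8).
With Gorkel and Xeldal, Mirmor is earned (Rule 1).

Yes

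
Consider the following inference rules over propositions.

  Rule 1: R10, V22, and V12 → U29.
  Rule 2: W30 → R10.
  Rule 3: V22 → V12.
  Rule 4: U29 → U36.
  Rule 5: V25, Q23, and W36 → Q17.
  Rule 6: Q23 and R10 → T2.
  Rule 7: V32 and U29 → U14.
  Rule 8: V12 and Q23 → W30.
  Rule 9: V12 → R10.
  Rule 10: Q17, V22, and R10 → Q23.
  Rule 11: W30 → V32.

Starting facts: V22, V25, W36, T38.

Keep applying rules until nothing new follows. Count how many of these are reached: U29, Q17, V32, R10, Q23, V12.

3

V22 holds, so V12 follows (Rule 3).
V12 holds, so R10 follows (Rule 9).
R10, V22, and V12 hold, so U29 follows (Rule 1).
U29: reached.
Q17 would need V25, Q23, and W36 (Rule 5), but Q23 is never established.
V32 would need W30 (Rule 11), but W30 is never established.
R10: reached.
Q23 would need Q17, V22, and R10 (Rule 10), but Q17 is never established.
V12: reached.
Reached: U29, R10, and V12 — 3 of the 6.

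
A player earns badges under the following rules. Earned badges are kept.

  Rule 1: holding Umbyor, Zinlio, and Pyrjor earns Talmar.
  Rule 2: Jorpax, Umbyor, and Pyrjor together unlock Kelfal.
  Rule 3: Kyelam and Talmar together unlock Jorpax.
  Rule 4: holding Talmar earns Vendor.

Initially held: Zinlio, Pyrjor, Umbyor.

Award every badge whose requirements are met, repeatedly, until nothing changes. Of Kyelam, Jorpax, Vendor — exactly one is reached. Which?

Vendor

With Umbyor, Zinlio, and Pyrjor, Talmar is earned (Rule 1).
With Talmar, Vendor is earned (Rule 4).
No rule produces Kyelam, and it is not given. Jorpax would need Kyelam and Talmar (Rule 3), but Kyelam is never earned.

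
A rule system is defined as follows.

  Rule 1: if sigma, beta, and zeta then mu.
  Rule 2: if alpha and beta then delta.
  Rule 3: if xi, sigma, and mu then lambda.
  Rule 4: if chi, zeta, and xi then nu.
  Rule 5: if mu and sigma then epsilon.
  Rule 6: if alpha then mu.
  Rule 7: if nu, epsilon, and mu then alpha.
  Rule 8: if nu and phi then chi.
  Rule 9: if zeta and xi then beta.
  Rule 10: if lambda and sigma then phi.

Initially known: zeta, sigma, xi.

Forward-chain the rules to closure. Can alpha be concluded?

No

alpha would need nu, epsilon, and mu (Rule 7), but nu is never established.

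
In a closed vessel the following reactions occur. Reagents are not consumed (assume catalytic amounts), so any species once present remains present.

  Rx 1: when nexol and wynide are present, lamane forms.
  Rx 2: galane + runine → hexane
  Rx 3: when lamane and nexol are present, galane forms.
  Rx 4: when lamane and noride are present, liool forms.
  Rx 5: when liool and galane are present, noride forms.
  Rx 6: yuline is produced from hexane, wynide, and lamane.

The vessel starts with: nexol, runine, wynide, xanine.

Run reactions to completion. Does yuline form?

Yes

nexol and wynide present → lamane forms (Rx 1).
lamane and nexol present → galane forms (Rx 3).
galane and runine present → hexane forms (Rx 2).
hexane, wynide, and lamane present → yuline forms (Rx 6).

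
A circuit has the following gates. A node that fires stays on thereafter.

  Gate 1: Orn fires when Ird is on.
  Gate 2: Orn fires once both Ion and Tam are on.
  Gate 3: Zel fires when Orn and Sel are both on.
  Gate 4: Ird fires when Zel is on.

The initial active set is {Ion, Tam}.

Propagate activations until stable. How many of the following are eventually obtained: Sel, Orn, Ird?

Ion and Tam are on, so Orn fires (Gate 2).
No rule produces Sel, and it is not given.
Orn: reached.
Ird would need Zel (Gate 4), but Zel never turns on.
Reached: Orn — 1 of the 3.

1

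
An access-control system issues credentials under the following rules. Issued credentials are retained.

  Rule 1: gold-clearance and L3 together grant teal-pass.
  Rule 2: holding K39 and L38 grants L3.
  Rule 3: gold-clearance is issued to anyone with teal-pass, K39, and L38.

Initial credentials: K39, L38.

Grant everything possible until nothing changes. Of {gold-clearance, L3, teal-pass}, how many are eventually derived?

1

Holding K39 and L38 grants L3 (Rule 2).
gold-clearance would need teal-pass, K39, and L38 (Rule 3), but teal-pass is never granted.
L3: reached.
teal-pass would need gold-clearance and L3 (Rule 1), but gold-clearance is never granted.
Reached: L3 — 1 of the 3.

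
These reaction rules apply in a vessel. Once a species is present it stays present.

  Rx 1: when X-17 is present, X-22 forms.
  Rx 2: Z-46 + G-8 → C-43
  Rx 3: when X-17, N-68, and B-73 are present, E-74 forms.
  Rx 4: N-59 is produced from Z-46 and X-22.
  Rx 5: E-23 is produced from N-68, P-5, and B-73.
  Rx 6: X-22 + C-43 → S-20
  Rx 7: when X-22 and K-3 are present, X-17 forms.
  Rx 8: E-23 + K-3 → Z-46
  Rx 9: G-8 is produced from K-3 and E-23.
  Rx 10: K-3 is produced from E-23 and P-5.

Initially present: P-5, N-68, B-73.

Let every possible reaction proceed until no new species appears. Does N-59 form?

No

N-59 would need Z-46 and X-22 (Rx 4), but X-22 never forms.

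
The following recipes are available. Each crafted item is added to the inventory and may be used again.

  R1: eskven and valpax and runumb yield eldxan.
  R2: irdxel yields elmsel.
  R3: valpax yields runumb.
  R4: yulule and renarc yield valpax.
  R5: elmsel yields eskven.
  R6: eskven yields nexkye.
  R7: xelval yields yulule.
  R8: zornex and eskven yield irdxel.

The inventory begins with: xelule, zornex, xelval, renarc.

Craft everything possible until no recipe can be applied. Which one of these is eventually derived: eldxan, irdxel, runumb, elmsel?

runumb

xelval → yulule (R7).
Using R4, yulule and renarc make valpax.
Using R3, valpax makes runumb.
irdxel would need zornex and eskven (R8), but eskven is never obtained. eldxan would need eskven, valpax, and runumb (R1), but eskven is never obtained. elmsel would need irdxel (R2), but irdxel is never obtained.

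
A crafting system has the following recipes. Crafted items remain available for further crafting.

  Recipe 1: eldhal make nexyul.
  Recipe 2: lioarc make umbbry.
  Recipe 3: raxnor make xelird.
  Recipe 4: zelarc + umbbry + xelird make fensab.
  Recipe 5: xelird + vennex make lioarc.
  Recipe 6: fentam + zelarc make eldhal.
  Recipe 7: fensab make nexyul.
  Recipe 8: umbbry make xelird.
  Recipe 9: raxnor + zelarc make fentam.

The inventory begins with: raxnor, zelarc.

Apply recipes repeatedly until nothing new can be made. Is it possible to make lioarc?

No

lioarc would need xelird and vennex (Recipe 5), but vennex is never obtained.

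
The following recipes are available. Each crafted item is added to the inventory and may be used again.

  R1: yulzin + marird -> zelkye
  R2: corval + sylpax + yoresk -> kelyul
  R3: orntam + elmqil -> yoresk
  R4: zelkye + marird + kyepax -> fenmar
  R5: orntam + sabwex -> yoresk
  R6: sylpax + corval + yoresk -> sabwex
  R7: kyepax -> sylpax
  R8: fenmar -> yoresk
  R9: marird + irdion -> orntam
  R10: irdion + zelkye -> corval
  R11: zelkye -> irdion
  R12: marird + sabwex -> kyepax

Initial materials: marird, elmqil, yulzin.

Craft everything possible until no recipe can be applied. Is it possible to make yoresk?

Yes

yulzin + marird -> zelkye (R1).
zelkye -> irdion (R11).
marird + irdion -> orntam (R9).
orntam + elmqil -> yoresk (R3).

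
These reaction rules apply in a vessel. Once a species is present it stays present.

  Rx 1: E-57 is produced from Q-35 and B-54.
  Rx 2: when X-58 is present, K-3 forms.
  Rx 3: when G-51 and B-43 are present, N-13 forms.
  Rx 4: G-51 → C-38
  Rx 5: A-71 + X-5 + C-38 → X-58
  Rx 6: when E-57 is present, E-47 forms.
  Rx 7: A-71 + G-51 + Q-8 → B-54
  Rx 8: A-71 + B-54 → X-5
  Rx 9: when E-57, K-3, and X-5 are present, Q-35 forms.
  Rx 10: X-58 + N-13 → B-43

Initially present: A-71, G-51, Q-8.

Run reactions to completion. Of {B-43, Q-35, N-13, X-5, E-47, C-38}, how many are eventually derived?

A-71, G-51, and Q-8 present → B-54 forms (Rx 7).
G-51 present → C-38 forms (Rx 4).
A-71 and B-54 present → X-5 forms (Rx 8).
B-43 would need X-58 and N-13 (Rx 10), but N-13 never forms.
Q-35 would need E-57, K-3, and X-5 (Rx 9), but E-57 never forms.
N-13 would need G-51 and B-43 (Rx 3), but B-43 never forms.
X-5: reached.
E-47 would need E-57 (Rx 6), but E-57 never forms.
C-38: reached.
Reached: X-5 and C-38 — 2 of the 6.

2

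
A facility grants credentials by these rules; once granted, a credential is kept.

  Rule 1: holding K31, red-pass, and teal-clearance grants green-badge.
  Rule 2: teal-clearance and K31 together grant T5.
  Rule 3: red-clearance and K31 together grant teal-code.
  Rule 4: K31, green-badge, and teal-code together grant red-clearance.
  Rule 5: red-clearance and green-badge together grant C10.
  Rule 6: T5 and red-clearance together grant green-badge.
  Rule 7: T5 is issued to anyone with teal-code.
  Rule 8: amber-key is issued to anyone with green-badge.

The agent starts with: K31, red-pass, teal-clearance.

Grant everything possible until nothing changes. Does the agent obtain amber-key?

Holding K31, red-pass, and teal-clearance grants green-badge (Rule 1).
Holding green-badge grants amber-key (Rule 8).

Yes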